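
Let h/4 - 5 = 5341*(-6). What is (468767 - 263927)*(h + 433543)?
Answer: 62553834360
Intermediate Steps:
h = -128164 (h = 20 + 4*(5341*(-6)) = 20 + 4*(-32046) = 20 - 128184 = -128164)
(468767 - 263927)*(h + 433543) = (468767 - 263927)*(-128164 + 433543) = 204840*305379 = 62553834360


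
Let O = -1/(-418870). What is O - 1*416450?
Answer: -174438411499/418870 ≈ -4.1645e+5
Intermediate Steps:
O = 1/418870 (O = -1*(-1/418870) = 1/418870 ≈ 2.3874e-6)
O - 1*416450 = 1/418870 - 1*416450 = 1/418870 - 416450 = -174438411499/418870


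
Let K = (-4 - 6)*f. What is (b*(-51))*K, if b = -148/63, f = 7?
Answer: -25160/3 ≈ -8386.7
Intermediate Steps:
b = -148/63 (b = -148*1/63 = -148/63 ≈ -2.3492)
K = -70 (K = (-4 - 6)*7 = -10*7 = -70)
(b*(-51))*K = -148/63*(-51)*(-70) = (2516/21)*(-70) = -25160/3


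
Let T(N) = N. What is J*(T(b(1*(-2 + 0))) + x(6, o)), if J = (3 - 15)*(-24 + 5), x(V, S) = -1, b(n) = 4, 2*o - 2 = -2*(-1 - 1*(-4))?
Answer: 684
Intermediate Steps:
o = -2 (o = 1 + (-2*(-1 - 1*(-4)))/2 = 1 + (-2*(-1 + 4))/2 = 1 + (-2*3)/2 = 1 + (½)*(-6) = 1 - 3 = -2)
J = 228 (J = -12*(-19) = 228)
J*(T(b(1*(-2 + 0))) + x(6, o)) = 228*(4 - 1) = 228*3 = 684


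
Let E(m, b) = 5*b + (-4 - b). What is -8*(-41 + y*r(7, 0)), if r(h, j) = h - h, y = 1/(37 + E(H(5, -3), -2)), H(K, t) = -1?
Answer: 328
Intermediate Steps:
E(m, b) = -4 + 4*b
y = 1/25 (y = 1/(37 + (-4 + 4*(-2))) = 1/(37 + (-4 - 8)) = 1/(37 - 12) = 1/25 ≈ 0.040000)
r(h, j) = 0
-8*(-41 + y*r(7, 0)) = -8*(-41 + (1/25)*0) = -8*(-41 + 0) = -8*(-41) = 328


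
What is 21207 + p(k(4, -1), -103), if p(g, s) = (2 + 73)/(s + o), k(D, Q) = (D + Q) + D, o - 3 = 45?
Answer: 233262/11 ≈ 21206.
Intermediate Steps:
o = 48 (o = 3 + 45 = 48)
k(D, Q) = Q + 2*D
p(g, s) = 75/(48 + s) (p(g, s) = (2 + 73)/(s + 48) = 75/(48 + s))
21207 + p(k(4, -1), -103) = 21207 + 75/(48 - 103) = 21207 + 75/(-55) = 21207 + 75*(-1/55) = 21207 - 15/11 = 233262/11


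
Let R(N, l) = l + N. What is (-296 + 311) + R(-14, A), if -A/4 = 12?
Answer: -47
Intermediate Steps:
A = -48 (A = -4*12 = -48)
R(N, l) = N + l
(-296 + 311) + R(-14, A) = (-296 + 311) + (-14 - 48) = 15 - 62 = -47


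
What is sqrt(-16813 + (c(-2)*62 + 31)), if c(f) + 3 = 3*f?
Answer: 34*I*sqrt(15) ≈ 131.68*I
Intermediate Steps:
c(f) = -3 + 3*f
sqrt(-16813 + (c(-2)*62 + 31)) = sqrt(-16813 + ((-3 + 3*(-2))*62 + 31)) = sqrt(-16813 + ((-3 - 6)*62 + 31)) = sqrt(-16813 + (-9*62 + 31)) = sqrt(-16813 + (-558 + 31)) = sqrt(-16813 - 527) = sqrt(-17340) = 34*I*sqrt(15)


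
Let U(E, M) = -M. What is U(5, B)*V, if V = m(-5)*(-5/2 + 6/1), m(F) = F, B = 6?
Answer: 105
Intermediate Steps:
V = -35/2 (V = -5*(-5/2 + 6/1) = -5*(-5*½ + 6*1) = -5*(-5/2 + 6) = -5*7/2 = -35/2 ≈ -17.500)
U(5, B)*V = -1*6*(-35/2) = -6*(-35/2) = 105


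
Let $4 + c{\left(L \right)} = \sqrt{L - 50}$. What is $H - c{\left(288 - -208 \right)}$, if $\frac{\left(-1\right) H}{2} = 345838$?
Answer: $-691672 - \sqrt{446} \approx -6.9169 \cdot 10^{5}$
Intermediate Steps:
$H = -691676$ ($H = \left(-2\right) 345838 = -691676$)
$c{\left(L \right)} = -4 + \sqrt{-50 + L}$ ($c{\left(L \right)} = -4 + \sqrt{L - 50} = -4 + \sqrt{-50 + L}$)
$H - c{\left(288 - -208 \right)} = -691676 - \left(-4 + \sqrt{-50 + \left(288 - -208\right)}\right) = -691676 - \left(-4 + \sqrt{-50 + \left(288 + 208\right)}\right) = -691676 - \left(-4 + \sqrt{-50 + 496}\right) = -691676 - \left(-4 + \sqrt{446}\right) = -691676 + \left(4 - \sqrt{446}\right) = -691672 - \sqrt{446}$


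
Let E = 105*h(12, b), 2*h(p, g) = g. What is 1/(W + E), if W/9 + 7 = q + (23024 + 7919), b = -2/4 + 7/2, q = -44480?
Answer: -2/243477 ≈ -8.2143e-6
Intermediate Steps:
b = 3 (b = -2*¼ + 7*(½) = -½ + 7/2 = 3)
h(p, g) = g/2
E = 315/2 (E = 105*((½)*3) = 105*(3/2) = 315/2 ≈ 157.50)
W = -121896 (W = -63 + 9*(-44480 + (23024 + 7919)) = -63 + 9*(-44480 + 30943) = -63 + 9*(-13537) = -63 - 121833 = -121896)
1/(W + E) = 1/(-121896 + 315/2) = 1/(-243477/2) = -2/243477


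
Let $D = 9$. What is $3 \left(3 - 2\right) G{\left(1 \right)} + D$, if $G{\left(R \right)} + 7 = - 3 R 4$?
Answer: $-48$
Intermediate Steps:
$G{\left(R \right)} = -7 - 12 R$ ($G{\left(R \right)} = -7 + - 3 R 4 = -7 - 12 R$)
$3 \left(3 - 2\right) G{\left(1 \right)} + D = 3 \left(3 - 2\right) \left(-7 - 12\right) + 9 = 3 \cdot 1 \left(-7 - 12\right) + 9 = 3 \left(-19\right) + 9 = -57 + 9 = -48$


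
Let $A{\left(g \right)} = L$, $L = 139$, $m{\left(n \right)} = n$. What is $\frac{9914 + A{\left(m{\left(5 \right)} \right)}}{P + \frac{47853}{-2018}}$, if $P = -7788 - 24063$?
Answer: $- \frac{2254106}{7147019} \approx -0.31539$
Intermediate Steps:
$A{\left(g \right)} = 139$
$P = -31851$
$\frac{9914 + A{\left(m{\left(5 \right)} \right)}}{P + \frac{47853}{-2018}} = \frac{9914 + 139}{-31851 + \frac{47853}{-2018}} = \frac{10053}{-31851 + 47853 \left(- \frac{1}{2018}\right)} = \frac{10053}{-31851 - \frac{47853}{2018}} = \frac{10053}{- \frac{64323171}{2018}} = 10053 \left(- \frac{2018}{64323171}\right) = - \frac{2254106}{7147019}$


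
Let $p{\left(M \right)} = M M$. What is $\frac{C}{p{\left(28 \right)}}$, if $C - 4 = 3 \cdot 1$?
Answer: $\frac{1}{112} \approx 0.0089286$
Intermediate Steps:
$C = 7$ ($C = 4 + 3 \cdot 1 = 4 + 3 = 7$)
$p{\left(M \right)} = M^{2}$
$\frac{C}{p{\left(28 \right)}} = \frac{7}{28^{2}} = \frac{7}{784} = 7 \cdot \frac{1}{784} = \frac{1}{112}$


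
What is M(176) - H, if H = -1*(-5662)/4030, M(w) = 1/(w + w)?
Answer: -994497/709280 ≈ -1.4021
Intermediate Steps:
M(w) = 1/(2*w)
H = 2831/2015 (H = 5662*(1/4030) = 2831/2015 ≈ 1.4050)
M(176) - H = (½)/176 - 1*2831/2015 = (½)*(1/176) - 2831/2015 = 1/352 - 2831/2015 = -994497/709280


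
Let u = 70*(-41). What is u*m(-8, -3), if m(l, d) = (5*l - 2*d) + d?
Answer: 106190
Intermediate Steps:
m(l, d) = -d + 5*l (m(l, d) = (-2*d + 5*l) + d = -d + 5*l)
u = -2870
u*m(-8, -3) = -2870*(-1*(-3) + 5*(-8)) = -2870*(3 - 40) = -2870*(-37) = 106190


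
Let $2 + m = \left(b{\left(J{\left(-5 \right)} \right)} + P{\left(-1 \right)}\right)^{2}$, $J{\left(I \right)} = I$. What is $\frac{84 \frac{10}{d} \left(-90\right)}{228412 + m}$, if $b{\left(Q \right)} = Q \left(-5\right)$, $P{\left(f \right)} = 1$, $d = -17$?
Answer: $\frac{4200}{216359} \approx 0.019412$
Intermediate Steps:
$b{\left(Q \right)} = - 5 Q$
$m = 674$ ($m = -2 + \left(\left(-5\right) \left(-5\right) + 1\right)^{2} = -2 + \left(25 + 1\right)^{2} = -2 + 26^{2} = -2 + 676 = 674$)
$\frac{84 \frac{10}{d} \left(-90\right)}{228412 + m} = \frac{84 \frac{10}{-17} \left(-90\right)}{228412 + 674} = \frac{84 \cdot 10 \left(- \frac{1}{17}\right) \left(-90\right)}{229086} = 84 \left(- \frac{10}{17}\right) \left(-90\right) \frac{1}{229086} = \left(- \frac{840}{17}\right) \left(-90\right) \frac{1}{229086} = \frac{75600}{17} \cdot \frac{1}{229086} = \frac{4200}{216359}$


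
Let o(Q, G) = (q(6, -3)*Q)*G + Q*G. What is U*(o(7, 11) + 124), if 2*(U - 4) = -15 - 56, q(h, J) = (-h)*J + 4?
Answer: -119385/2 ≈ -59693.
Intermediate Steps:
q(h, J) = 4 - J*h (q(h, J) = -J*h + 4 = 4 - J*h)
o(Q, G) = 23*G*Q (o(Q, G) = ((4 - 1*(-3)*6)*Q)*G + Q*G = ((4 + 18)*Q)*G + G*Q = (22*Q)*G + G*Q = 22*G*Q + G*Q = 23*G*Q)
U = -63/2 (U = 4 + (-15 - 56)/2 = 4 + (1/2)*(-71) = 4 - 71/2 = -63/2 ≈ -31.500)
U*(o(7, 11) + 124) = -63*(23*11*7 + 124)/2 = -63*(1771 + 124)/2 = -63/2*1895 = -119385/2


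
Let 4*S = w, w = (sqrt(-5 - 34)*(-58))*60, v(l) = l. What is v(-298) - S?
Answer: -298 + 870*I*sqrt(39) ≈ -298.0 + 5433.1*I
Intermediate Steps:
w = -3480*I*sqrt(39) (w = (sqrt(-39)*(-58))*60 = ((I*sqrt(39))*(-58))*60 = -58*I*sqrt(39)*60 = -3480*I*sqrt(39) ≈ -21733.0*I)
S = -870*I*sqrt(39) (S = (-3480*I*sqrt(39))/4 = -870*I*sqrt(39) ≈ -5433.1*I)
v(-298) - S = -298 - (-870)*I*sqrt(39) = -298 + 870*I*sqrt(39)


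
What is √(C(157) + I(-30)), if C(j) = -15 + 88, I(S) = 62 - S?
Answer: √165 ≈ 12.845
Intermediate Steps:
C(j) = 73
√(C(157) + I(-30)) = √(73 + (62 - 1*(-30))) = √(73 + (62 + 30)) = √(73 + 92) = √165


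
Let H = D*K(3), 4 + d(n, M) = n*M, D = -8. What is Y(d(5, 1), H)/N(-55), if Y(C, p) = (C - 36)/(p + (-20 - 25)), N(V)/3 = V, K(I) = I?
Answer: -7/2277 ≈ -0.0030742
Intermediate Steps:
d(n, M) = -4 + M*n (d(n, M) = -4 + n*M = -4 + M*n)
N(V) = 3*V
H = -24 (H = -8*3 = -24)
Y(C, p) = (-36 + C)/(-45 + p) (Y(C, p) = (-36 + C)/(p - 45) = (-36 + C)/(-45 + p))
Y(d(5, 1), H)/N(-55) = ((-36 + (-4 + 1*5))/(-45 - 24))/((3*(-55))) = ((-36 + (-4 + 5))/(-69))/(-165) = -(-36 + 1)/69*(-1/165) = -1/69*(-35)*(-1/165) = (35/69)*(-1/165) = -7/2277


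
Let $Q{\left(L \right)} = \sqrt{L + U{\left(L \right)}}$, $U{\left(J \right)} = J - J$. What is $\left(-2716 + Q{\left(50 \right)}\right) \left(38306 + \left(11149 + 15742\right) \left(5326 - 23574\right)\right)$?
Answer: $1332656085992 - 2453343310 \sqrt{2} \approx 1.3292 \cdot 10^{12}$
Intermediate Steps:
$U{\left(J \right)} = 0$
$Q{\left(L \right)} = \sqrt{L}$ ($Q{\left(L \right)} = \sqrt{L + 0} = \sqrt{L}$)
$\left(-2716 + Q{\left(50 \right)}\right) \left(38306 + \left(11149 + 15742\right) \left(5326 - 23574\right)\right) = \left(-2716 + \sqrt{50}\right) \left(38306 + \left(11149 + 15742\right) \left(5326 - 23574\right)\right) = \left(-2716 + 5 \sqrt{2}\right) \left(38306 + 26891 \left(-18248\right)\right) = \left(-2716 + 5 \sqrt{2}\right) \left(38306 - 490706968\right) = \left(-2716 + 5 \sqrt{2}\right) \left(-490668662\right) = 1332656085992 - 2453343310 \sqrt{2}$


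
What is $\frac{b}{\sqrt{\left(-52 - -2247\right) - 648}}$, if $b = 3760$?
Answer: $\frac{3760 \sqrt{1547}}{1547} \approx 95.597$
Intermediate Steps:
$\frac{b}{\sqrt{\left(-52 - -2247\right) - 648}} = \frac{3760}{\sqrt{\left(-52 - -2247\right) - 648}} = \frac{3760}{\sqrt{\left(-52 + 2247\right) - 648}} = \frac{3760}{\sqrt{2195 - 648}} = \frac{3760}{\sqrt{1547}} = 3760 \frac{\sqrt{1547}}{1547} = \frac{3760 \sqrt{1547}}{1547}$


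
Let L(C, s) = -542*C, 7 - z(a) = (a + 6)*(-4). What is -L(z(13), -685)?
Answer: 44986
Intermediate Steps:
z(a) = 31 + 4*a (z(a) = 7 - (a + 6)*(-4) = 7 - (6 + a)*(-4) = 7 - (-24 - 4*a) = 7 + (24 + 4*a) = 31 + 4*a)
-L(z(13), -685) = -(-542)*(31 + 4*13) = -(-542)*(31 + 52) = -(-542)*83 = -1*(-44986) = 44986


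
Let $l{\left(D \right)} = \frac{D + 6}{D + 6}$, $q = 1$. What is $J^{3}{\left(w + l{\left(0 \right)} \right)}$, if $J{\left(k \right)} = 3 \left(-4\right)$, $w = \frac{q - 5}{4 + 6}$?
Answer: $-1728$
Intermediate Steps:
$l{\left(D \right)} = 1$ ($l{\left(D \right)} = \frac{6 + D}{6 + D} = 1$)
$w = - \frac{2}{5}$ ($w = \frac{1 - 5}{4 + 6} = - \frac{4}{10} = \left(-4\right) \frac{1}{10} = - \frac{2}{5} \approx -0.4$)
$J{\left(k \right)} = -12$
$J^{3}{\left(w + l{\left(0 \right)} \right)} = \left(-12\right)^{3} = -1728$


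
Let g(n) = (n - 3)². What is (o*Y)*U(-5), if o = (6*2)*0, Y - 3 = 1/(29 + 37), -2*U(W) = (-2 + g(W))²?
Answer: 0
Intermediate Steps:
g(n) = (-3 + n)²
U(W) = -(-2 + (-3 + W)²)²/2
Y = 199/66 (Y = 3 + 1/(29 + 37) = 3 + 1/66 = 199/66 ≈ 3.0152)
o = 0 (o = 12*0 = 0)
(o*Y)*U(-5) = (0*(199/66))*(-(-2 + (-3 - 5)²)²/2) = 0*(-(-2 + (-8)²)²/2) = 0*(-(-2 + 64)²/2) = 0*(-½*62²) = 0*(-½*3844) = 0*(-1922) = 0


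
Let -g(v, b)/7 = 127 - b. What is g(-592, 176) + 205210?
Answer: 205553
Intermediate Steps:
g(v, b) = -889 + 7*b (g(v, b) = -7*(127 - b) = -889 + 7*b)
g(-592, 176) + 205210 = (-889 + 7*176) + 205210 = (-889 + 1232) + 205210 = 343 + 205210 = 205553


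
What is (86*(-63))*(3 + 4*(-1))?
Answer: 5418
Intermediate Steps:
(86*(-63))*(3 + 4*(-1)) = -5418*(3 - 4) = -5418*(-1) = 5418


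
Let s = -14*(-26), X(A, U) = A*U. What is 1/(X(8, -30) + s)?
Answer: 1/124 ≈ 0.0080645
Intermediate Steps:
s = 364
1/(X(8, -30) + s) = 1/(8*(-30) + 364) = 1/(-240 + 364) = 1/124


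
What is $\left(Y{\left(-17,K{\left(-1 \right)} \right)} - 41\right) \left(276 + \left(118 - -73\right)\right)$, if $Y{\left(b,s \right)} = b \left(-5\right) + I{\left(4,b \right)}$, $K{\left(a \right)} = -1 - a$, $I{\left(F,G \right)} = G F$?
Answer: $-11208$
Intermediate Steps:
$I{\left(F,G \right)} = F G$
$Y{\left(b,s \right)} = - b$ ($Y{\left(b,s \right)} = b \left(-5\right) + 4 b = - 5 b + 4 b = - b$)
$\left(Y{\left(-17,K{\left(-1 \right)} \right)} - 41\right) \left(276 + \left(118 - -73\right)\right) = \left(\left(-1\right) \left(-17\right) - 41\right) \left(276 + \left(118 - -73\right)\right) = \left(17 - 41\right) \left(276 + \left(118 + 73\right)\right) = - 24 \left(276 + 191\right) = \left(-24\right) 467 = -11208$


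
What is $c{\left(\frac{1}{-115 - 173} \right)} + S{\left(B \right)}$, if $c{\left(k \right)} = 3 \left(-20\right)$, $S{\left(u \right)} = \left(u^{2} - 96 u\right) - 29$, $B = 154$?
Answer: $8843$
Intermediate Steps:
$S{\left(u \right)} = -29 + u^{2} - 96 u$
$c{\left(k \right)} = -60$
$c{\left(\frac{1}{-115 - 173} \right)} + S{\left(B \right)} = -60 - \left(14813 - 23716\right) = -60 - -8903 = -60 + 8903 = 8843$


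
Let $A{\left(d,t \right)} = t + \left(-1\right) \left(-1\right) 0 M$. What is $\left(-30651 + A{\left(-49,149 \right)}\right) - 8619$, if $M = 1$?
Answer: $-39121$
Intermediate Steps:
$A{\left(d,t \right)} = t$ ($A{\left(d,t \right)} = t + \left(-1\right) \left(-1\right) 0 \cdot 1 = t + 1 \cdot 0 = t + 0 = t$)
$\left(-30651 + A{\left(-49,149 \right)}\right) - 8619 = \left(-30651 + 149\right) - 8619 = -30502 - 8619 = -39121$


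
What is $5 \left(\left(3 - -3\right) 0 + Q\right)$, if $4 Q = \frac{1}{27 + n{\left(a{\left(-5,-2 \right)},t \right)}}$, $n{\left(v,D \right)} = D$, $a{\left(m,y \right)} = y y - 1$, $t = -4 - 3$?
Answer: $\frac{1}{16} \approx 0.0625$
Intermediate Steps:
$t = -7$ ($t = -4 - 3 = -7$)
$a{\left(m,y \right)} = -1 + y^{2}$ ($a{\left(m,y \right)} = y^{2} - 1 = -1 + y^{2}$)
$Q = \frac{1}{80}$ ($Q = \frac{1}{4 \left(27 - 7\right)} = \frac{1}{4 \cdot 20} = \frac{1}{4} \cdot \frac{1}{20} = \frac{1}{80} \approx 0.0125$)
$5 \left(\left(3 - -3\right) 0 + Q\right) = 5 \left(\left(3 - -3\right) 0 + \frac{1}{80}\right) = 5 \left(\left(3 + 3\right) 0 + \frac{1}{80}\right) = 5 \left(6 \cdot 0 + \frac{1}{80}\right) = 5 \left(0 + \frac{1}{80}\right) = 5 \cdot \frac{1}{80} = \frac{1}{16}$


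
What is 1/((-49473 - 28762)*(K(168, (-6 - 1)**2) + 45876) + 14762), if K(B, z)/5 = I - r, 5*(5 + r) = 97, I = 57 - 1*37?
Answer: -1/3591284678 ≈ -2.7845e-10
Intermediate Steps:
I = 20 (I = 57 - 37 = 20)
r = 72/5 (r = -5 + (1/5)*97 = -5 + 97/5 = 72/5 ≈ 14.400)
K(B, z) = 28 (K(B, z) = 5*(20 - 1*72/5) = 5*(20 - 72/5) = 5*(28/5) = 28)
1/((-49473 - 28762)*(K(168, (-6 - 1)**2) + 45876) + 14762) = 1/((-49473 - 28762)*(28 + 45876) + 14762) = 1/(-78235*45904 + 14762) = 1/(-3591299440 + 14762) = 1/(-3591284678) = -1/3591284678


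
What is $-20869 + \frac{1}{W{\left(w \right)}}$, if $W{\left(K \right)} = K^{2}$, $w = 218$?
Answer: $- \frac{991778355}{47524} \approx -20869.0$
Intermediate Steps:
$-20869 + \frac{1}{W{\left(w \right)}} = -20869 + \frac{1}{218^{2}} = -20869 + \frac{1}{47524} = - \frac{991778355}{47524}$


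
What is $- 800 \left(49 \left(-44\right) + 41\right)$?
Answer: $1692000$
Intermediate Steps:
$- 800 \left(49 \left(-44\right) + 41\right) = - 800 \left(-2156 + 41\right) = \left(-800\right) \left(-2115\right) = 1692000$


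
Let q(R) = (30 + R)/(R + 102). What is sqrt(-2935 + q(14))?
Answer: 12*I*sqrt(17139)/29 ≈ 54.172*I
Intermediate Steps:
q(R) = (30 + R)/(102 + R)
sqrt(-2935 + q(14)) = sqrt(-2935 + (30 + 14)/(102 + 14)) = sqrt(-2935 + 44/116) = sqrt(-2935 + (1/116)*44) = sqrt(-2935 + 11/29) = sqrt(-85104/29) = 12*I*sqrt(17139)/29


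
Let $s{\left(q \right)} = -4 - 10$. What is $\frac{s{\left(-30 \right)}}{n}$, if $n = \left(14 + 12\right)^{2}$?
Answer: $- \frac{7}{338} \approx -0.02071$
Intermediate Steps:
$s{\left(q \right)} = -14$
$n = 676$ ($n = 26^{2} = 676$)
$\frac{s{\left(-30 \right)}}{n} = - \frac{14}{676} = \left(-14\right) \frac{1}{676} = - \frac{7}{338}$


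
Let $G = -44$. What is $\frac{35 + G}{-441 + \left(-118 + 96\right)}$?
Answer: $\frac{9}{463} \approx 0.019438$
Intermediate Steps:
$\frac{35 + G}{-441 + \left(-118 + 96\right)} = \frac{35 - 44}{-441 + \left(-118 + 96\right)} = - \frac{9}{-441 - 22} = - \frac{9}{-463} = \left(-9\right) \left(- \frac{1}{463}\right) = \frac{9}{463}$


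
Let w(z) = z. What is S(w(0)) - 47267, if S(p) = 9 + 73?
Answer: -47185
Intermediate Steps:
S(p) = 82
S(w(0)) - 47267 = 82 - 47267 = -47185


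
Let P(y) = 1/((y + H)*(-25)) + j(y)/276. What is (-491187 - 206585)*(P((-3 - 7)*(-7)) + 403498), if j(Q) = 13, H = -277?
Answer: -1457019384189497/5175 ≈ -2.8155e+11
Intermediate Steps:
P(y) = 13/276 - 1/(25*(-277 + y)) (P(y) = 1/((y - 277)*(-25)) + 13/276 = -1/25/(-277 + y) + 13*(1/276) = -1/(25*(-277 + y)) + 13/276 = 13/276 - 1/(25*(-277 + y)))
(-491187 - 206585)*(P((-3 - 7)*(-7)) + 403498) = (-491187 - 206585)*((-90301 + 325*((-3 - 7)*(-7)))/(6900*(-277 + (-3 - 7)*(-7))) + 403498) = -697772*((-90301 + 325*(-10*(-7)))/(6900*(-277 - 10*(-7))) + 403498) = -697772*((-90301 + 325*70)/(6900*(-277 + 70)) + 403498) = -697772*((1/6900)*(-90301 + 22750)/(-207) + 403498) = -697772*((1/6900)*(-1/207)*(-67551) + 403498) = -697772*(979/20700 + 403498) = -697772*8352409579/20700 = -1457019384189497/5175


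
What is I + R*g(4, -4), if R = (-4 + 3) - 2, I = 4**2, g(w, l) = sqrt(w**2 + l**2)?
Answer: 16 - 12*sqrt(2) ≈ -0.97056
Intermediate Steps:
g(w, l) = sqrt(l**2 + w**2)
I = 16
R = -3 (R = -1 - 2 = -3)
I + R*g(4, -4) = 16 - 3*sqrt((-4)**2 + 4**2) = 16 - 3*sqrt(16 + 16) = 16 - 12*sqrt(2)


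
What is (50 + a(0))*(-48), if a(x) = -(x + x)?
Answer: -2400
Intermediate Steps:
a(x) = -2*x
(50 + a(0))*(-48) = (50 - 2*0)*(-48) = (50 + 0)*(-48) = 50*(-48) = -2400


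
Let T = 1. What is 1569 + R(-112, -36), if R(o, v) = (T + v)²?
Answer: 2794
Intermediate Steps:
R(o, v) = (1 + v)²
1569 + R(-112, -36) = 1569 + (1 - 36)² = 1569 + (-35)² = 1569 + 1225 = 2794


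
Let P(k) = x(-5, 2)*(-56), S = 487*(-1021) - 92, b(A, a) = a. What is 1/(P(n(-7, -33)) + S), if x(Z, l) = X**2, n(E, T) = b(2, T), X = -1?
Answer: -1/497375 ≈ -2.0106e-6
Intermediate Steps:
n(E, T) = T
x(Z, l) = 1 (x(Z, l) = (-1)**2 = 1)
S = -497319 (S = -497227 - 92 = -497319)
P(k) = -56 (P(k) = 1*(-56) = -56)
1/(P(n(-7, -33)) + S) = 1/(-56 - 497319) = 1/(-497375) = -1/497375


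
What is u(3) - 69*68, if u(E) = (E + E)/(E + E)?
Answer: -4691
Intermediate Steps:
u(E) = 1 (u(E) = (2*E)/((2*E)) = (2*E)*(1/(2*E)) = 1)
u(3) - 69*68 = 1 - 69*68 = 1 - 4692 = -4691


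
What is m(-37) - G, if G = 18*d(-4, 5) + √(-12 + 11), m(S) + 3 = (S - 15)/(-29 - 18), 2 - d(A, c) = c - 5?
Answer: -1781/47 - I ≈ -37.894 - 1.0*I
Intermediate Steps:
d(A, c) = 7 - c (d(A, c) = 2 - (c - 5) = 2 - (-5 + c) = 2 + (5 - c) = 7 - c)
m(S) = -126/47 - S/47 (m(S) = -3 + (S - 15)/(-29 - 18) = -3 + (-15 + S)/(-47) = -3 + (-15 + S)*(-1/47) = -3 + (15/47 - S/47) = -126/47 - S/47)
G = 36 + I (G = 18*(7 - 1*5) + √(-12 + 11) = 18*(7 - 5) + √(-1) = 18*2 + I = 36 + I ≈ 36.0 + 1.0*I)
m(-37) - G = (-126/47 - 1/47*(-37)) - (36 + I) = (-126/47 + 37/47) + (-36 - I) = -89/47 + (-36 - I) = -1781/47 - I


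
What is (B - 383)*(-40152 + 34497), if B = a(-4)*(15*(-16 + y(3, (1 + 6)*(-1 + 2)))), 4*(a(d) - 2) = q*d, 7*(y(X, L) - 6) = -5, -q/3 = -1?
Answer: 8799180/7 ≈ 1.2570e+6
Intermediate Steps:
q = 3 (q = -3*(-1) = 3)
y(X, L) = 37/7 (y(X, L) = 6 + (⅐)*(-5) = 6 - 5/7 = 37/7)
a(d) = 2 + 3*d/4 (a(d) = 2 + (3*d)/4 = 2 + 3*d/4)
B = 1125/7 (B = (2 + (¾)*(-4))*(15*(-16 + 37/7)) = (2 - 3)*(15*(-75/7)) = -1*(-1125/7) = 1125/7 ≈ 160.71)
(B - 383)*(-40152 + 34497) = (1125/7 - 383)*(-40152 + 34497) = -1556/7*(-5655) = 8799180/7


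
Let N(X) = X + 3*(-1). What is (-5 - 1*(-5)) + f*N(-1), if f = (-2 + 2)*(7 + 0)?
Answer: 0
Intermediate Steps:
f = 0 (f = 0*7 = 0)
N(X) = -3 + X (N(X) = X - 3 = -3 + X)
(-5 - 1*(-5)) + f*N(-1) = (-5 - 1*(-5)) + 0*(-3 - 1) = (-5 + 5) + 0*(-4) = 0 + 0 = 0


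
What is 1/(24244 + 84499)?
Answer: 1/108743 ≈ 9.1960e-6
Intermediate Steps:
1/(24244 + 84499) = 1/108743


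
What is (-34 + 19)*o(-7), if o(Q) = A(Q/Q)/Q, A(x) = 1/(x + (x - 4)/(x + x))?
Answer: -30/7 ≈ -4.2857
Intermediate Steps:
A(x) = 1/(x + (-4 + x)/(2*x)) (A(x) = 1/(x + (-4 + x)/((2*x))) = 1/(x + (-4 + x)*(1/(2*x))) = 1/(x + (-4 + x)/(2*x)))
o(Q) = -2/Q (o(Q) = (2*(Q/Q)/(-4 + Q/Q + 2*(Q/Q)²))/Q = (2*1/(-4 + 1 + 2*1²))/Q = (2*1/(-4 + 1 + 2*1))/Q = (2*1/(-4 + 1 + 2))/Q = (2*1/(-1))/Q = (2*1*(-1))/Q = -2/Q)
(-34 + 19)*o(-7) = (-34 + 19)*(-2/(-7)) = -(-30)*(-1)/7 = -15*2/7 = -30/7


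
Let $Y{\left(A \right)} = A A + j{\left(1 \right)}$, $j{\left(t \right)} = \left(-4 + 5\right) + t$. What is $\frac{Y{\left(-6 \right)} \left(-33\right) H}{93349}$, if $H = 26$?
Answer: $- \frac{32604}{93349} \approx -0.34927$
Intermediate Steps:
$j{\left(t \right)} = 1 + t$
$Y{\left(A \right)} = 2 + A^{2}$ ($Y{\left(A \right)} = A A + \left(1 + 1\right) = A^{2} + 2 = 2 + A^{2}$)
$\frac{Y{\left(-6 \right)} \left(-33\right) H}{93349} = \frac{\left(2 + \left(-6\right)^{2}\right) \left(-33\right) 26}{93349} = \left(2 + 36\right) \left(-33\right) 26 \cdot \frac{1}{93349} = 38 \left(-33\right) 26 \cdot \frac{1}{93349} = \left(-1254\right) 26 \cdot \frac{1}{93349} = \left(-32604\right) \frac{1}{93349} = - \frac{32604}{93349}$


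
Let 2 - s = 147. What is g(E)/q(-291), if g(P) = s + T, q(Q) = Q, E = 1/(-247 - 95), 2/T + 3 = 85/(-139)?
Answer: 12178/24347 ≈ 0.50019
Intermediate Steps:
T = -139/251 (T = 2/(-3 + 85/(-139)) = 2/(-3 + 85*(-1/139)) = 2/(-3 - 85/139) = 2/(-502/139) = 2*(-139/502) = -139/251 ≈ -0.55379)
s = -145 (s = 2 - 1*147 = 2 - 147 = -145)
E = -1/342 (E = 1/(-342) = -1/342 ≈ -0.0029240)
g(P) = -36534/251 (g(P) = -145 - 139/251 = -36534/251)
g(E)/q(-291) = -36534/251/(-291) = -36534/251*(-1/291) = 12178/24347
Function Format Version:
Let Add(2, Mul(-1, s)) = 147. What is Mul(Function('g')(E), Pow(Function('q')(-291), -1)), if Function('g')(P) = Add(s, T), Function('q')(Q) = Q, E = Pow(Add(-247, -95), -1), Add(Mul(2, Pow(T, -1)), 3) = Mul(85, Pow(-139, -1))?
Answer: Rational(12178, 24347) ≈ 0.50019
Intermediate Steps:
T = Rational(-139, 251) (T = Mul(2, Pow(Add(-3, Mul(85, Pow(-139, -1))), -1)) = Mul(2, Pow(Add(-3, Mul(85, Rational(-1, 139))), -1)) = Mul(2, Pow(Add(-3, Rational(-85, 139)), -1)) = Mul(2, Pow(Rational(-502, 139), -1)) = Mul(2, Rational(-139, 502)) = Rational(-139, 251) ≈ -0.55379)
s = -145 (s = Add(2, Mul(-1, 147)) = Add(2, -147) = -145)
E = Rational(-1, 342) (E = Pow(-342, -1) = Rational(-1, 342) ≈ -0.0029240)
Function('g')(P) = Rational(-36534, 251) (Function('g')(P) = Add(-145, Rational(-139, 251)) = Rational(-36534, 251))
Mul(Function('g')(E), Pow(Function('q')(-291), -1)) = Mul(Rational(-36534, 251), Pow(-291, -1)) = Mul(Rational(-36534, 251), Rational(-1, 291)) = Rational(12178, 24347)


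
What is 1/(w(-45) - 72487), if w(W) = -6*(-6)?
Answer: -1/72451 ≈ -1.3802e-5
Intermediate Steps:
w(W) = 36
1/(w(-45) - 72487) = 1/(36 - 72487) = 1/(-72451) = -1/72451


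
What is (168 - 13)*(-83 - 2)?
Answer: -13175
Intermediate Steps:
(168 - 13)*(-83 - 2) = 155*(-85) = -13175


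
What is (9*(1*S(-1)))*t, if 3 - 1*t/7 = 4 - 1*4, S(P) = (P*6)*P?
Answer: 1134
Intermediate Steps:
S(P) = 6*P² (S(P) = (6*P)*P = 6*P²)
t = 21 (t = 21 - 7*(4 - 1*4) = 21 - 7*(4 - 4) = 21 - 7*0 = 21 + 0 = 21)
(9*(1*S(-1)))*t = (9*(1*(6*(-1)²)))*21 = (9*(1*(6*1)))*21 = (9*(1*6))*21 = (9*6)*21 = 54*21 = 1134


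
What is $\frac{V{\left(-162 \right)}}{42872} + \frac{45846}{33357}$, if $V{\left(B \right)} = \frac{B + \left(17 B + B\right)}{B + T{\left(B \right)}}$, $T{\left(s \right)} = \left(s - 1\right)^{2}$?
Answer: $\frac{8650518715323}{6294026165788} \approx 1.3744$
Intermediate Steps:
$T{\left(s \right)} = \left(-1 + s\right)^{2}$
$V{\left(B \right)} = \frac{19 B}{B + \left(-1 + B\right)^{2}}$ ($V{\left(B \right)} = \frac{B + \left(17 B + B\right)}{B + \left(-1 + B\right)^{2}} = \frac{B + 18 B}{B + \left(-1 + B\right)^{2}} = \frac{19 B}{B + \left(-1 + B\right)^{2}}$)
$\frac{V{\left(-162 \right)}}{42872} + \frac{45846}{33357} = \frac{19 \left(-162\right) \frac{1}{-162 + \left(-1 - 162\right)^{2}}}{42872} + \frac{45846}{33357} = 19 \left(-162\right) \frac{1}{-162 + \left(-163\right)^{2}} \cdot \frac{1}{42872} + 45846 \cdot \frac{1}{33357} = 19 \left(-162\right) \frac{1}{-162 + 26569} \cdot \frac{1}{42872} + \frac{15282}{11119} = 19 \left(-162\right) \frac{1}{26407} \cdot \frac{1}{42872} + \frac{15282}{11119} = \left(- \frac{3078}{26407}\right) \frac{1}{42872} + \frac{15282}{11119} = - \frac{1539}{566060452} + \frac{15282}{11119} = \frac{8650518715323}{6294026165788}$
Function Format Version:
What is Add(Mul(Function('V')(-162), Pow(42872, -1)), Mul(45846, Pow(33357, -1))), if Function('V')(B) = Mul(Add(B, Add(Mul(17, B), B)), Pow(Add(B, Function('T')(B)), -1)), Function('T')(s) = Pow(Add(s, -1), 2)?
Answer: Rational(8650518715323, 6294026165788) ≈ 1.3744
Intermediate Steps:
Function('T')(s) = Pow(Add(-1, s), 2)
Function('V')(B) = Mul(19, B, Pow(Add(B, Pow(Add(-1, B), 2)), -1)) (Function('V')(B) = Mul(Add(B, Add(Mul(17, B), B)), Pow(Add(B, Pow(Add(-1, B), 2)), -1)) = Mul(Add(B, Mul(18, B)), Pow(Add(B, Pow(Add(-1, B), 2)), -1)) = Mul(Mul(19, B), Pow(Add(B, Pow(Add(-1, B), 2)), -1)) = Mul(19, B, Pow(Add(B, Pow(Add(-1, B), 2)), -1)))
Add(Mul(Function('V')(-162), Pow(42872, -1)), Mul(45846, Pow(33357, -1))) = Add(Mul(Mul(19, -162, Pow(Add(-162, Pow(Add(-1, -162), 2)), -1)), Pow(42872, -1)), Mul(45846, Pow(33357, -1))) = Add(Mul(Mul(19, -162, Pow(Add(-162, Pow(-163, 2)), -1)), Rational(1, 42872)), Mul(45846, Rational(1, 33357))) = Add(Mul(Mul(19, -162, Pow(Add(-162, 26569), -1)), Rational(1, 42872)), Rational(15282, 11119)) = Add(Mul(Mul(19, -162, Pow(26407, -1)), Rational(1, 42872)), Rational(15282, 11119)) = Add(Mul(Mul(19, -162, Rational(1, 26407)), Rational(1, 42872)), Rational(15282, 11119)) = Add(Mul(Rational(-3078, 26407), Rational(1, 42872)), Rational(15282, 11119)) = Add(Rational(-1539, 566060452), Rational(15282, 11119)) = Rational(8650518715323, 6294026165788)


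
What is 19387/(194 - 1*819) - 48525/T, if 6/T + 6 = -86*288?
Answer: 125224808738/625 ≈ 2.0036e+8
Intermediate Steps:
T = -1/4129 (T = 6/(-6 - 86*288) = 6/(-6 - 24768) = 6/(-24774) = 6*(-1/24774) = -1/4129 ≈ -0.00024219)
19387/(194 - 1*819) - 48525/T = 19387/(194 - 1*819) - 48525/(-1/4129) = 19387/(194 - 819) - 48525*(-4129) = 19387/(-625) + 200359725 = 19387*(-1/625) + 200359725 = -19387/625 + 200359725 = 125224808738/625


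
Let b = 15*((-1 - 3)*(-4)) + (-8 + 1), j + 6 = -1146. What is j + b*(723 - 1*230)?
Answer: 113717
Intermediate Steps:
j = -1152 (j = -6 - 1146 = -1152)
b = 233 (b = 15*(-4*(-4)) - 7 = 15*16 - 7 = 240 - 7 = 233)
j + b*(723 - 1*230) = -1152 + 233*(723 - 1*230) = -1152 + 233*(723 - 230) = -1152 + 233*493 = -1152 + 114869 = 113717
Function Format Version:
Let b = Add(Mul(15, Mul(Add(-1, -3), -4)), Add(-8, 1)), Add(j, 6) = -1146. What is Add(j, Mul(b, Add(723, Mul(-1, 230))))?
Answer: 113717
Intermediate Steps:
j = -1152 (j = Add(-6, -1146) = -1152)
b = 233 (b = Add(Mul(15, Mul(-4, -4)), -7) = Add(Mul(15, 16), -7) = Add(240, -7) = 233)
Add(j, Mul(b, Add(723, Mul(-1, 230)))) = Add(-1152, Mul(233, Add(723, Mul(-1, 230)))) = Add(-1152, Mul(233, Add(723, -230))) = Add(-1152, Mul(233, 493)) = Add(-1152, 114869) = 113717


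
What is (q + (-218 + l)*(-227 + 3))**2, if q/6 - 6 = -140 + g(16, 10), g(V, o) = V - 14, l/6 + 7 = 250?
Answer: 77591216704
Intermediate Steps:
l = 1458 (l = -42 + 6*250 = -42 + 1500 = 1458)
g(V, o) = -14 + V
q = -792 (q = 36 + 6*(-140 + (-14 + 16)) = 36 + 6*(-140 + 2) = 36 + 6*(-138) = 36 - 828 = -792)
(q + (-218 + l)*(-227 + 3))**2 = (-792 + (-218 + 1458)*(-227 + 3))**2 = (-792 + 1240*(-224))**2 = (-792 - 277760)**2 = (-278552)**2 = 77591216704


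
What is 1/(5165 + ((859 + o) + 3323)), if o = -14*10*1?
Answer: 1/9207 ≈ 0.00010861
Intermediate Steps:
o = -140 (o = -140*1 = -140)
1/(5165 + ((859 + o) + 3323)) = 1/(5165 + ((859 - 140) + 3323)) = 1/(5165 + (719 + 3323)) = 1/(5165 + 4042) = 1/9207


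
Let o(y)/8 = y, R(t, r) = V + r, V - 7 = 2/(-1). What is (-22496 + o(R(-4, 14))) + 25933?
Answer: 3589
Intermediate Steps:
V = 5 (V = 7 + 2/(-1) = 7 + 2*(-1) = 7 - 2 = 5)
R(t, r) = 5 + r
o(y) = 8*y
(-22496 + o(R(-4, 14))) + 25933 = (-22496 + 8*(5 + 14)) + 25933 = (-22496 + 8*19) + 25933 = (-22496 + 152) + 25933 = -22344 + 25933 = 3589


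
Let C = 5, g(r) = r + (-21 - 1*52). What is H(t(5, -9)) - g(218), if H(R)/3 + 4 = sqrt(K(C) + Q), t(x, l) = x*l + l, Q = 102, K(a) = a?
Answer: -157 + 3*sqrt(107) ≈ -125.97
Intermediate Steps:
g(r) = -73 + r (g(r) = r + (-21 - 52) = r - 73 = -73 + r)
t(x, l) = l + l*x (t(x, l) = l*x + l = l + l*x)
H(R) = -12 + 3*sqrt(107) (H(R) = -12 + 3*sqrt(5 + 102) = -12 + 3*sqrt(107))
H(t(5, -9)) - g(218) = (-12 + 3*sqrt(107)) - (-73 + 218) = (-12 + 3*sqrt(107)) - 1*145 = (-12 + 3*sqrt(107)) - 145 = -157 + 3*sqrt(107)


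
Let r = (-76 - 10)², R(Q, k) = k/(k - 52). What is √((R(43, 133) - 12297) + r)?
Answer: 4*I*√24803/9 ≈ 69.995*I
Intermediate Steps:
R(Q, k) = k/(-52 + k)
r = 7396 (r = (-86)² = 7396)
√((R(43, 133) - 12297) + r) = √((133/(-52 + 133) - 12297) + 7396) = √((133/81 - 12297) + 7396) = √(-995924/81 + 7396) = √(-396848/81) = 4*I*√24803/9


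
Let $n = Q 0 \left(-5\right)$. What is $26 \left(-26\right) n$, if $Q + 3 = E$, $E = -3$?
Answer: $0$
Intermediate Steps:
$Q = -6$ ($Q = -3 - 3 = -6$)
$n = 0$ ($n = \left(-6\right) 0 \left(-5\right) = 0 \left(-5\right) = 0$)
$26 \left(-26\right) n = 26 \left(-26\right) 0 = \left(-676\right) 0 = 0$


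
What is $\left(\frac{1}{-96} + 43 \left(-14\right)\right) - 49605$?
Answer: $- \frac{4819873}{96} \approx -50207.0$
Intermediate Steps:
$\left(\frac{1}{-96} + 43 \left(-14\right)\right) - 49605 = \left(- \frac{1}{96} - 602\right) - 49605 = - \frac{57793}{96} - 49605 = - \frac{4819873}{96}$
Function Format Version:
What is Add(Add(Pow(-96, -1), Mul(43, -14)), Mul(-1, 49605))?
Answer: Rational(-4819873, 96) ≈ -50207.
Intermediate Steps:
Add(Add(Pow(-96, -1), Mul(43, -14)), Mul(-1, 49605)) = Add(Add(Rational(-1, 96), -602), -49605) = Add(Rational(-57793, 96), -49605) = Rational(-4819873, 96)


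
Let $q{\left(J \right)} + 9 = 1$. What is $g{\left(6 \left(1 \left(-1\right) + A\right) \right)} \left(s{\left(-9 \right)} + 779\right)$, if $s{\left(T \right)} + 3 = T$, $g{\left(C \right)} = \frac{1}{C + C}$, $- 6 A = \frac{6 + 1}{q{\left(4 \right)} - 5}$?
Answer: $- \frac{9971}{142} \approx -70.218$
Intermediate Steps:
$q{\left(J \right)} = -8$ ($q{\left(J \right)} = -9 + 1 = -8$)
$A = \frac{7}{78}$ ($A = - \frac{\left(6 + 1\right) \frac{1}{-8 - 5}}{6} = - \frac{7 \frac{1}{-13}}{6} = - \frac{7 \left(- \frac{1}{13}\right)}{6} = \left(- \frac{1}{6}\right) \left(- \frac{7}{13}\right) = \frac{7}{78} \approx 0.089744$)
$g{\left(C \right)} = \frac{1}{2 C}$
$s{\left(T \right)} = -3 + T$
$g{\left(6 \left(1 \left(-1\right) + A\right) \right)} \left(s{\left(-9 \right)} + 779\right) = \frac{1}{2 \cdot 6 \left(1 \left(-1\right) + \frac{7}{78}\right)} \left(\left(-3 - 9\right) + 779\right) = \frac{1}{2 \cdot 6 \left(-1 + \frac{7}{78}\right)} \left(-12 + 779\right) = \frac{1}{2 \cdot 6 \left(- \frac{71}{78}\right)} 767 = \frac{1}{2 \left(- \frac{71}{13}\right)} 767 = \frac{1}{2} \left(- \frac{13}{71}\right) 767 = \left(- \frac{13}{142}\right) 767 = - \frac{9971}{142}$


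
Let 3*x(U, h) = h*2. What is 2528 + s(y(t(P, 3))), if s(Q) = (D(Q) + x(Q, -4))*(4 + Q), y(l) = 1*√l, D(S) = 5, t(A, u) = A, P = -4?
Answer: 7612/3 + 14*I/3 ≈ 2537.3 + 4.6667*I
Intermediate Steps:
x(U, h) = 2*h/3 (x(U, h) = (h*2)/3 = (2*h)/3 = 2*h/3)
y(l) = √l
s(Q) = 28/3 + 7*Q/3 (s(Q) = (5 + (⅔)*(-4))*(4 + Q) = (5 - 8/3)*(4 + Q) = 7*(4 + Q)/3 = 28/3 + 7*Q/3)
2528 + s(y(t(P, 3))) = 2528 + (28/3 + 7*√(-4)/3) = 2528 + (28/3 + 7*(2*I)/3) = 2528 + (28/3 + 14*I/3) = 7612/3 + 14*I/3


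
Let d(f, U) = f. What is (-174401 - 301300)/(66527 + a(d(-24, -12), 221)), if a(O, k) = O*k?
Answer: -475701/61223 ≈ -7.7700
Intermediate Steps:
(-174401 - 301300)/(66527 + a(d(-24, -12), 221)) = (-174401 - 301300)/(66527 - 24*221) = -475701/(66527 - 5304) = -475701/61223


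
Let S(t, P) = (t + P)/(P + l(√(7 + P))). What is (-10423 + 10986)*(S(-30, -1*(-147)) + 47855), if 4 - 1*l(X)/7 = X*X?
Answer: 8109629908/301 ≈ 2.6942e+7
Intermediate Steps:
l(X) = 28 - 7*X² (l(X) = 28 - 7*X*X = 28 - 7*X²)
S(t, P) = (P + t)/(-21 - 6*P) (S(t, P) = (t + P)/(P + (28 - (49 + 7*P))) = (P + t)/(P + (28 - 7*(7 + P))) = (P + t)/(P + (28 + (-49 - 7*P))) = (P + t)/(P + (-21 - 7*P)) = (P + t)/(-21 - 6*P))
(-10423 + 10986)*(S(-30, -1*(-147)) + 47855) = (-10423 + 10986)*((-1*(-147) - 30)/(3*(-7 - (-2)*(-147))) + 47855) = 563*((147 - 30)/(3*(-7 - 2*147)) + 47855) = 563*((⅓)*117/(-7 - 294) + 47855) = 563*((⅓)*117/(-301) + 47855) = 563*((⅓)*(-1/301)*117 + 47855) = 563*(-39/301 + 47855) = 563*(14404316/301) = 8109629908/301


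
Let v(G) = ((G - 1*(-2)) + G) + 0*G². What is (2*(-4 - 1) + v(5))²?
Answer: 4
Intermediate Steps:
v(G) = 2 + 2*G (v(G) = ((G + 2) + G) + 0 = ((2 + G) + G) + 0 = (2 + 2*G) + 0 = 2 + 2*G)
(2*(-4 - 1) + v(5))² = (2*(-4 - 1) + (2 + 2*5))² = (2*(-5) + (2 + 10))² = (-10 + 12)² = 2² = 4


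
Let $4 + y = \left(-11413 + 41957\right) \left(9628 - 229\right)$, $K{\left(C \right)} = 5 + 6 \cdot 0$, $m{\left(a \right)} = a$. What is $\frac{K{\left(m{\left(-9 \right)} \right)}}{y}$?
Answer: $\frac{5}{287083052} \approx 1.7417 \cdot 10^{-8}$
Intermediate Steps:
$K{\left(C \right)} = 5$ ($K{\left(C \right)} = 5 + 0 = 5$)
$y = 287083052$ ($y = -4 + \left(-11413 + 41957\right) \left(9628 - 229\right) = -4 + 30544 \cdot 9399 = -4 + 287083056 = 287083052$)
$\frac{K{\left(m{\left(-9 \right)} \right)}}{y} = \frac{5}{287083052}$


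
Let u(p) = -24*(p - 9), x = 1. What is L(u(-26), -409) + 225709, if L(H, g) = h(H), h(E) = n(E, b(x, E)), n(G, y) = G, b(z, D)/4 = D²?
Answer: 226549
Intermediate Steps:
b(z, D) = 4*D²
h(E) = E
u(p) = 216 - 24*p (u(p) = -24*(-9 + p) = 216 - 24*p)
L(H, g) = H
L(u(-26), -409) + 225709 = (216 - 24*(-26)) + 225709 = (216 + 624) + 225709 = 840 + 225709 = 226549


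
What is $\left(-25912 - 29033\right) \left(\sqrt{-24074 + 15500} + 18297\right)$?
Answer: $-1005328665 - 54945 i \sqrt{8574} \approx -1.0053 \cdot 10^{9} - 5.0877 \cdot 10^{6} i$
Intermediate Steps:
$\left(-25912 - 29033\right) \left(\sqrt{-24074 + 15500} + 18297\right) = - 54945 \left(\sqrt{-8574} + 18297\right) = - 54945 \left(i \sqrt{8574} + 18297\right) = - 54945 \left(18297 + i \sqrt{8574}\right) = -1005328665 - 54945 i \sqrt{8574}$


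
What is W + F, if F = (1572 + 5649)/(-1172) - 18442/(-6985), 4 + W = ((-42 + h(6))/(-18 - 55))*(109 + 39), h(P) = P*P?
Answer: 2774906067/597608660 ≈ 4.6433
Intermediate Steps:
h(P) = P²
W = 596/73 (W = -4 + ((-42 + 6²)/(-18 - 55))*(109 + 39) = -4 + ((-42 + 36)/(-73))*148 = -4 - 6*(-1/73)*148 = -4 + (6/73)*148 = -4 + 888/73 = 596/73 ≈ 8.1644)
F = -28824661/8186420 (F = 7221*(-1/1172) - 18442*(-1/6985) = -7221/1172 + 18442/6985 = -28824661/8186420 ≈ -3.5210)
W + F = 596/73 - 28824661/8186420 = 2774906067/597608660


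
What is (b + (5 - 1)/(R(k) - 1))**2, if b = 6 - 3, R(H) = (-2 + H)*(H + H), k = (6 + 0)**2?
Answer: 53949025/5987809 ≈ 9.0098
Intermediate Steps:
k = 36 (k = 6**2 = 36)
R(H) = 2*H*(-2 + H) (R(H) = (-2 + H)*(2*H) = 2*H*(-2 + H))
b = 3
(b + (5 - 1)/(R(k) - 1))**2 = (3 + (5 - 1)/(2*36*(-2 + 36) - 1))**2 = (3 + 4/(2*36*34 - 1))**2 = (3 + 4/(2448 - 1))**2 = (3 + 4/2447)**2 = (7345/2447)**2 = 53949025/5987809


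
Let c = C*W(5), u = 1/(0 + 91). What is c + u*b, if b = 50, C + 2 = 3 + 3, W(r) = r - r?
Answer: 50/91 ≈ 0.54945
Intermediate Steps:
W(r) = 0
C = 4 (C = -2 + (3 + 3) = -2 + 6 = 4)
u = 1/91 ≈ 0.010989
c = 0 (c = 4*0 = 0)
c + u*b = 0 + (1/91)*50 = 0 + 50/91 = 50/91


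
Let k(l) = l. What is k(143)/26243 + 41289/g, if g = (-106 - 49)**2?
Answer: 1086982802/630488075 ≈ 1.7240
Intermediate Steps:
g = 24025 (g = (-155)**2 = 24025)
k(143)/26243 + 41289/g = 143/26243 + 41289/24025 = 1086982802/630488075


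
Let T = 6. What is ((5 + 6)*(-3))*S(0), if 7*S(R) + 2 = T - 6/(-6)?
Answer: -165/7 ≈ -23.571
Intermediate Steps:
S(R) = 5/7 (S(R) = -2/7 + (6 - 6/(-6))/7 = -2/7 + (6 - 6*(-1)/6)/7 = -2/7 + (6 - 1*(-1))/7 = -2/7 + (6 + 1)/7 = -2/7 + (1/7)*7 = -2/7 + 1 = 5/7)
((5 + 6)*(-3))*S(0) = ((5 + 6)*(-3))*(5/7) = (11*(-3))*(5/7) = -33*5/7 = -165/7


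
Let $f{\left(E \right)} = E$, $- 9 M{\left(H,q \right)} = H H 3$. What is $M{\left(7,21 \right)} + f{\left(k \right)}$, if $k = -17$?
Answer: $- \frac{100}{3} \approx -33.333$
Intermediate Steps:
$M{\left(H,q \right)} = - \frac{H^{2}}{3}$ ($M{\left(H,q \right)} = - \frac{H H 3}{9} = - \frac{H^{2} \cdot 3}{9} = - \frac{3 H^{2}}{9} = - \frac{H^{2}}{3}$)
$M{\left(7,21 \right)} + f{\left(k \right)} = - \frac{7^{2}}{3} - 17 = \left(- \frac{1}{3}\right) 49 - 17 = - \frac{49}{3} - 17 = - \frac{100}{3}$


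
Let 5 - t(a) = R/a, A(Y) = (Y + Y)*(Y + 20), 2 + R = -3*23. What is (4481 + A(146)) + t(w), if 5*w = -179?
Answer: 9479127/179 ≈ 52956.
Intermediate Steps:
w = -179/5 (w = (1/5)*(-179) = -179/5 ≈ -35.800)
R = -71 (R = -2 - 3*23 = -2 - 69 = -71)
A(Y) = 2*Y*(20 + Y) (A(Y) = (2*Y)*(20 + Y) = 2*Y*(20 + Y))
t(a) = 5 + 71/a (t(a) = 5 - (-71)/a = 5 + 71/a)
(4481 + A(146)) + t(w) = (4481 + 2*146*(20 + 146)) + (5 + 71/(-179/5)) = (4481 + 2*146*166) + (5 + 71*(-5/179)) = (4481 + 48472) + (5 - 355/179) = 52953 + 540/179 = 9479127/179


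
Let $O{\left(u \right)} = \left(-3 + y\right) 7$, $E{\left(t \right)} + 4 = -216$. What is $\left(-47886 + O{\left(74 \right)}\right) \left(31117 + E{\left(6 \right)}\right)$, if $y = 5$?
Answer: $-1479101184$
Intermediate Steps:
$E{\left(t \right)} = -220$ ($E{\left(t \right)} = -4 - 216 = -220$)
$O{\left(u \right)} = 14$ ($O{\left(u \right)} = \left(-3 + 5\right) 7 = 2 \cdot 7 = 14$)
$\left(-47886 + O{\left(74 \right)}\right) \left(31117 + E{\left(6 \right)}\right) = \left(-47886 + 14\right) \left(31117 - 220\right) = \left(-47872\right) 30897 = -1479101184$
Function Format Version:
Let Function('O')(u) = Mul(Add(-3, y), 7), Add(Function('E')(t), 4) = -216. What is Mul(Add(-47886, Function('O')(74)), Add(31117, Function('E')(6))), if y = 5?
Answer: -1479101184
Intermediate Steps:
Function('E')(t) = -220 (Function('E')(t) = Add(-4, -216) = -220)
Function('O')(u) = 14 (Function('O')(u) = Mul(Add(-3, 5), 7) = Mul(2, 7) = 14)
Mul(Add(-47886, Function('O')(74)), Add(31117, Function('E')(6))) = Mul(Add(-47886, 14), Add(31117, -220)) = Mul(-47872, 30897) = -1479101184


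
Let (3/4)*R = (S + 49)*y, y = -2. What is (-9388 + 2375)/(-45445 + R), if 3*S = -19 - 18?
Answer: 63117/409885 ≈ 0.15399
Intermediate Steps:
S = -37/3 (S = (-19 - 18)/3 = (⅓)*(-37) = -37/3 ≈ -12.333)
R = -880/9 (R = 4*((-37/3 + 49)*(-2))/3 = 4*((110/3)*(-2))/3 = (4/3)*(-220/3) = -880/9 ≈ -97.778)
(-9388 + 2375)/(-45445 + R) = (-9388 + 2375)/(-45445 - 880/9) = -7013/(-409885/9) = -7013*(-9/409885) = 63117/409885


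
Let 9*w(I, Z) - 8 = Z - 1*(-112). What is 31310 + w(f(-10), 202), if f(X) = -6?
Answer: 282112/9 ≈ 31346.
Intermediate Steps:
w(I, Z) = 40/3 + Z/9 (w(I, Z) = 8/9 + (Z - 1*(-112))/9 = 8/9 + (Z + 112)/9 = 8/9 + (112 + Z)/9 = 8/9 + (112/9 + Z/9) = 40/3 + Z/9)
31310 + w(f(-10), 202) = 31310 + (40/3 + (⅑)*202) = 31310 + (40/3 + 202/9) = 31310 + 322/9 = 282112/9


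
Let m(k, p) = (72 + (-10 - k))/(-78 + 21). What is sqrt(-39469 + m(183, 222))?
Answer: 2*I*sqrt(32056971)/57 ≈ 198.66*I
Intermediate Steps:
m(k, p) = -62/57 + k/57 (m(k, p) = (62 - k)/(-57) = (62 - k)*(-1/57) = -62/57 + k/57)
sqrt(-39469 + m(183, 222)) = sqrt(-39469 + (-62/57 + (1/57)*183)) = sqrt(-39469 + (-62/57 + 61/19)) = sqrt(-39469 + 121/57) = sqrt(-2249612/57) = 2*I*sqrt(32056971)/57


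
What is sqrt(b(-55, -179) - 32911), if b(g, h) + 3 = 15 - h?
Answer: 4*I*sqrt(2045) ≈ 180.89*I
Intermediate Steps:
b(g, h) = 12 - h (b(g, h) = -3 + (15 - h) = 12 - h)
sqrt(b(-55, -179) - 32911) = sqrt((12 - 1*(-179)) - 32911) = sqrt((12 + 179) - 32911) = sqrt(191 - 32911) = sqrt(-32720) = 4*I*sqrt(2045)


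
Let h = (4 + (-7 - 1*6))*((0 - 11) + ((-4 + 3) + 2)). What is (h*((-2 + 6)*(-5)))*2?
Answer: -3600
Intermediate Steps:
h = 90 (h = (4 + (-7 - 6))*(-11 + (-1 + 2)) = (4 - 13)*(-11 + 1) = -9*(-10) = 90)
(h*((-2 + 6)*(-5)))*2 = (90*((-2 + 6)*(-5)))*2 = (90*(4*(-5)))*2 = (90*(-20))*2 = -1800*2 = -3600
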